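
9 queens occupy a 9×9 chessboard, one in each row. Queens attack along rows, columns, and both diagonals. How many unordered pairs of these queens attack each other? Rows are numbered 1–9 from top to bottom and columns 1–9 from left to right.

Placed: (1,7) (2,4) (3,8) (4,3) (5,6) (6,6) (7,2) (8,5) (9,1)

2

Same column: (5,6)–(6,6) (column 6).
Same diagonal: (3,8)–(5,6) (|3−5| = |8−6| = 2).
Total attacking pairs: 2.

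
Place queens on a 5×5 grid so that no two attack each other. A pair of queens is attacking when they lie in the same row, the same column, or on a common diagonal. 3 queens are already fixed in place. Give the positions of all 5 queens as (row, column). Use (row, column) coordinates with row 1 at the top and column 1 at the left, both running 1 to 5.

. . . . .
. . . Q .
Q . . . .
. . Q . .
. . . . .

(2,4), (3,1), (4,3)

(1,2) (2,4) (3,1) (4,3) (5,5)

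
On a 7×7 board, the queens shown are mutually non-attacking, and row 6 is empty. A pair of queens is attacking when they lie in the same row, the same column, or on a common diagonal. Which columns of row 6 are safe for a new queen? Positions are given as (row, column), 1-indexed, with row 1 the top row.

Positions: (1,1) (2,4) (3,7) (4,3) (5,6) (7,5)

(1,1) attacks row 6 at column 1 and diagonals 6.
(2,4) attacks row 6 at column 4.
(3,7) attacks row 6 at column 7 and diagonals 4.
(4,3) attacks row 6 at column 3 and diagonals 1, 5.
(5,6) attacks row 6 at column 6 and diagonals 5, 7.
(7,5) attacks row 6 at column 5 and diagonals 4, 6.
Attacked columns: {1, 3, 4, 5, 6, 7}. Safe: {2}.

columns 2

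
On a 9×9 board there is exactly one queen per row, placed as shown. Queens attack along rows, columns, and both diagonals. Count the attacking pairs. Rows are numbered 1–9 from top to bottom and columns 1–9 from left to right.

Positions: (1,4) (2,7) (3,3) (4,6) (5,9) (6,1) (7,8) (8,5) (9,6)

Same column: (4,6)–(9,6) (column 6).
Same diagonal: (7,8)–(9,6) (|7−9| = |8−6| = 2); (8,5)–(9,6) (|8−9| = |5−6| = 1).
Total attacking pairs: 3.

3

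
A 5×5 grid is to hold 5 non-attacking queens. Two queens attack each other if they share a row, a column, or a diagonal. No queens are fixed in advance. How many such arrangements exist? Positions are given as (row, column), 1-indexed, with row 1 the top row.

10

Branch on row 1: col 1 → 2; col 2 → 2; col 3 → 2; col 4 → 2; col 5 → 2.
Sum: 2 + 2 + 2 + 2 + 2 = 10.
(This is the classic 5-queens count.)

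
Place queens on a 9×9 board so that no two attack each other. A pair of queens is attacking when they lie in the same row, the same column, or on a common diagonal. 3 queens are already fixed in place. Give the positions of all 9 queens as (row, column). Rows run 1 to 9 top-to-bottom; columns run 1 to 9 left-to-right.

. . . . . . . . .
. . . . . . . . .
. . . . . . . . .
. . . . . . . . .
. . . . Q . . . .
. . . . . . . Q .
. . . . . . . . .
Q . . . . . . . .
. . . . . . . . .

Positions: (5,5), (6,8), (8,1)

Row 1: attacked by (5,5)→{1,5,9}; (6,8)→{3,8}; (8,1)→{1,8}. Safe: 2, 4, 6, 7. Place at column 2.
Row 2: attacked by (1,2)→{1,2,3}; (5,5)→{2,5,8}; (6,8)→{4,8}; (8,1)→{1,7}. Safe: 6, 9. Place at column 6.
Row 3: attacked by (1,2)→{2,4}; (2,6)→{5,6,7}; (5,5)→{3,5,7}; (6,8)→{5,8}; (8,1)→{1,6}. Safe: 9. Place at column 9.
Row 4: attacked by (1,2)→{2,5}; (2,6)→{4,6,8}; (3,9)→{8,9}; (5,5)→{4,5,6}; (6,8)→{6,8}; (8,1)→{1,5}. Safe: 3, 7. Place at column 3.
Row 7: attacked by (1,2)→{2,8}; (2,6)→{1,6}; (3,9)→{5,9}; (4,3)→{3,6}; (5,5)→{3,5,7}; (6,8)→{7,8,9}; (8,1)→{1,2}. Safe: 4. Place at column 4.
Row 9: attacked by (1,2)→{2}; (2,6)→{6}; (3,9)→{3,9}; (4,3)→{3,8}; (5,5)→{1,5,9}; (6,8)→{5,8}; (7,4)→{2,4,6}; (8,1)→{1,2}. Safe: 7. Place at column 7.
Columns [2, 6, 9, 3, 5, 8, 4, 1, 7], r−c [-1, -4, -6, 1, 0, -2, 3, 7, 2], r+c [3, 8, 12, 7, 10, 14, 11, 9, 16] are all distinct, so no two queens attack.

(1,2) (2,6) (3,9) (4,3) (5,5) (6,8) (7,4) (8,1) (9,7)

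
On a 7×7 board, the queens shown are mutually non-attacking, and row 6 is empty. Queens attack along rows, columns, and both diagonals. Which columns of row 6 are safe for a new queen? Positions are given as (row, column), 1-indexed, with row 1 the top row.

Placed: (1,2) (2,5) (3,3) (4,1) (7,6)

columns 4

(1,2) attacks row 6 at column 2 and diagonals 7.
(2,5) attacks row 6 at column 5 and diagonals 1.
(3,3) attacks row 6 at column 3 and diagonals 6.
(4,1) attacks row 6 at column 1 and diagonals 3.
(7,6) attacks row 6 at column 6 and diagonals 5, 7.
Attacked columns: {1, 2, 3, 5, 6, 7}. Safe: {4}.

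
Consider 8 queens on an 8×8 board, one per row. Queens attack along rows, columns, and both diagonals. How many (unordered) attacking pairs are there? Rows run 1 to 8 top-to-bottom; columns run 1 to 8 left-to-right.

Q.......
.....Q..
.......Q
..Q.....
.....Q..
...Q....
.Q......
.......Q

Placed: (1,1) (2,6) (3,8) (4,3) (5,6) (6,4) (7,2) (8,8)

4

Same column: (2,6)–(5,6) (column 6); (3,8)–(8,8) (column 8).
Same diagonal: (1,1)–(8,8) (|1−8| = |1−8| = 7); (3,8)–(5,6) (|3−5| = |8−6| = 2).
Total attacking pairs: 4.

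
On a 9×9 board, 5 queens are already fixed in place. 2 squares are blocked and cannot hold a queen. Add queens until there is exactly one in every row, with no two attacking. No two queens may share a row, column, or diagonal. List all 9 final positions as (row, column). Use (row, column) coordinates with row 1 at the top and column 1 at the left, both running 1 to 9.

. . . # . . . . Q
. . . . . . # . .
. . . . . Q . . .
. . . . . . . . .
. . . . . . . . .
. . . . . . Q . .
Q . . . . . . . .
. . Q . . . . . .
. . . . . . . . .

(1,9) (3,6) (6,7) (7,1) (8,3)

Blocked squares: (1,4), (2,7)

(1,9) (2,4) (3,6) (4,8) (5,2) (6,7) (7,1) (8,3) (9,5)

Row 2: attacked by (1,9)→{8,9}; (3,6)→{5,6,7}; (6,7)→{3,7}; (7,1)→{1,6}; (8,3)→{3,9}. Blocked: 7. Safe: 2, 4. Place at column 4.
Row 4: attacked by (1,9)→{6,9}; (2,4)→{2,4,6}; (3,6)→{5,6,7}; (6,7)→{5,7,9}; (7,1)→{1,4}; (8,3)→{3,7}. Safe: 8. Place at column 8.
Row 5: attacked by (1,9)→{5,9}; (2,4)→{1,4,7}; (3,6)→{4,6,8}; (4,8)→{7,8,9}; (6,7)→{6,7,8}; (7,1)→{1,3}; (8,3)→{3,6}. Safe: 2. Place at column 2.
Row 9: attacked by (1,9)→{1,9}; (2,4)→{4}; (3,6)→{6}; (4,8)→{3,8}; (5,2)→{2,6}; (6,7)→{4,7}; (7,1)→{1,3}; (8,3)→{2,3,4}. Safe: 5. Place at column 5.
Columns [9, 4, 6, 8, 2, 7, 1, 3, 5], r−c [-8, -2, -3, -4, 3, -1, 6, 5, 4], r+c [10, 6, 9, 12, 7, 13, 8, 11, 14] are all distinct, so no two queens attack.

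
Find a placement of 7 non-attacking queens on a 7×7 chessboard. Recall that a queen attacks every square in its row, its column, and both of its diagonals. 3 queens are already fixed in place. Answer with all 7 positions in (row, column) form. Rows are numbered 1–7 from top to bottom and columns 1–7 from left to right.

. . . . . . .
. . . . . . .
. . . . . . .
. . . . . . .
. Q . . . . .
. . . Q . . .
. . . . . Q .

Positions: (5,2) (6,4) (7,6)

(1,1) (2,3) (3,5) (4,7) (5,2) (6,4) (7,6)

Row 1: attacked by (5,2)→{2,6}; (6,4)→{4}; (7,6)→{6}. Safe: 1, 3, 5, 7. Place at column 1.
Row 2: attacked by (1,1)→{1,2}; (5,2)→{2,5}; (6,4)→{4}; (7,6)→{1,6}. Safe: 3, 7. Place at column 3.
Row 3: attacked by (1,1)→{1,3}; (2,3)→{2,3,4}; (5,2)→{2,4}; (6,4)→{1,4,7}; (7,6)→{2,6}. Safe: 5. Place at column 5.
Row 4: attacked by (1,1)→{1,4}; (2,3)→{1,3,5}; (3,5)→{4,5,6}; (5,2)→{1,2,3}; (6,4)→{2,4,6}; (7,6)→{3,6}. Safe: 7. Place at column 7.
Columns [1, 3, 5, 7, 2, 4, 6], r−c [0, -1, -2, -3, 3, 2, 1], r+c [2, 5, 8, 11, 7, 10, 13] are all distinct, so no two queens attack.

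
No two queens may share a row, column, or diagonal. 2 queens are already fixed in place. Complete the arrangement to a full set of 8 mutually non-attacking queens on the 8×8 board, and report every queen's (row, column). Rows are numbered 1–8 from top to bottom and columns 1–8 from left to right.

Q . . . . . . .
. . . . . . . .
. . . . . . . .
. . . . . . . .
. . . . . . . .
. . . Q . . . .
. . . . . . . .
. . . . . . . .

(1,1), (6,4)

(1,1) (2,7) (3,5) (4,8) (5,2) (6,4) (7,6) (8,3)

Row 2: attacked by (1,1)→{1,2}; (6,4)→{4,8}. Safe: 3, 5, 6, 7. Place at column 7.
Row 3: attacked by (1,1)→{1,3}; (2,7)→{6,7,8}; (6,4)→{1,4,7}. Safe: 2, 5. Place at column 5.
Row 4: attacked by (1,1)→{1,4}; (2,7)→{5,7}; (3,5)→{4,5,6}; (6,4)→{2,4,6}. Safe: 3, 8. Place at column 8.
Row 5: attacked by (1,1)→{1,5}; (2,7)→{4,7}; (3,5)→{3,5,7}; (4,8)→{7,8}; (6,4)→{3,4,5}. Safe: 2, 6. Place at column 2.
Row 7: attacked by (1,1)→{1,7}; (2,7)→{2,7}; (3,5)→{1,5}; (4,8)→{5,8}; (5,2)→{2,4}; (6,4)→{3,4,5}. Safe: 6. Place at column 6.
Row 8: attacked by (1,1)→{1,8}; (2,7)→{1,7}; (3,5)→{5}; (4,8)→{4,8}; (5,2)→{2,5}; (6,4)→{2,4,6}; (7,6)→{5,6,7}. Safe: 3. Place at column 3.
Columns [1, 7, 5, 8, 2, 4, 6, 3], r−c [0, -5, -2, -4, 3, 2, 1, 5], r+c [2, 9, 8, 12, 7, 10, 13, 11] are all distinct, so no two queens attack.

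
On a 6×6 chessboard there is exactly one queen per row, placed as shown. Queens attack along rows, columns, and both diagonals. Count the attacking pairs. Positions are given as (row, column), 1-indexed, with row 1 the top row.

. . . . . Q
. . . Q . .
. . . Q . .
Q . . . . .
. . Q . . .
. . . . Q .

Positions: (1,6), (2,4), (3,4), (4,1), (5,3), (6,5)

2

Same column: (2,4)–(3,4) (column 4).
Same diagonal: (1,6)–(3,4) (|1−3| = |6−4| = 2).
Total attacking pairs: 2.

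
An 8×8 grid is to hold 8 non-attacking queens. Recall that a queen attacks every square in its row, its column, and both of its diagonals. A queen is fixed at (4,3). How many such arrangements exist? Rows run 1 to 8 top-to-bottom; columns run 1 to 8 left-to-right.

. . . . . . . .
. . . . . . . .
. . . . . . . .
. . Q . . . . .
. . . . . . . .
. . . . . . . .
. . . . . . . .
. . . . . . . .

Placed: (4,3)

Branch on row 1: col 1 → 1; col 2 → 1; col 4 → 6; col 5 → 1; col 7 → 1; col 8 → 2.
Sum: 1 + 1 + 6 + 1 + 1 + 2 = 12.

12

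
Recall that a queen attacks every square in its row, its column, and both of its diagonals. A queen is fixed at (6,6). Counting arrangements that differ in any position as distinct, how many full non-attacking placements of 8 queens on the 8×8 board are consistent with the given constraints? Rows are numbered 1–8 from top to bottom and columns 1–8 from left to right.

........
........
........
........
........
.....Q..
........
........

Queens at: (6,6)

4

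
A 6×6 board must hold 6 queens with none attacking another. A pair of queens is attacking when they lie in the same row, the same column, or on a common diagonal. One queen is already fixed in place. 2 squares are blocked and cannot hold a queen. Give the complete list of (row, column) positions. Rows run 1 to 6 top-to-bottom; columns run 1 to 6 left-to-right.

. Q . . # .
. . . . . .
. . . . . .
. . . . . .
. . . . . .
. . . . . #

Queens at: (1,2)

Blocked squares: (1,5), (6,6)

Row 2: attacked by (1,2)→{1,2,3}. Safe: 4, 5, 6. Place at column 4.
Row 3: attacked by (1,2)→{2,4}; (2,4)→{3,4,5}. Safe: 1, 6. Place at column 6.
Row 4: attacked by (1,2)→{2,5}; (2,4)→{2,4,6}; (3,6)→{5,6}. Safe: 1, 3. Place at column 1.
Row 5: attacked by (1,2)→{2,6}; (2,4)→{1,4}; (3,6)→{4,6}; (4,1)→{1,2}. Safe: 3, 5. Place at column 3.
Row 6: attacked by (1,2)→{2}; (2,4)→{4}; (3,6)→{3,6}; (4,1)→{1,3}; (5,3)→{2,3,4}. Blocked: 6. Safe: 5. Place at column 5.
Columns [2, 4, 6, 1, 3, 5], r−c [-1, -2, -3, 3, 2, 1], r+c [3, 6, 9, 5, 8, 11] are all distinct, so no two queens attack.

(1,2) (2,4) (3,6) (4,1) (5,3) (6,5)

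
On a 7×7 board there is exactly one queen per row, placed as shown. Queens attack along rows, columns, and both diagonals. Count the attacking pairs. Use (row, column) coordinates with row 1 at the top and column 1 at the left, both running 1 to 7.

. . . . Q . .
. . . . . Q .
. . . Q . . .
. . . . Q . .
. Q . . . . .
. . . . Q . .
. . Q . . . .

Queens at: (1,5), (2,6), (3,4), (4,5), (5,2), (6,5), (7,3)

6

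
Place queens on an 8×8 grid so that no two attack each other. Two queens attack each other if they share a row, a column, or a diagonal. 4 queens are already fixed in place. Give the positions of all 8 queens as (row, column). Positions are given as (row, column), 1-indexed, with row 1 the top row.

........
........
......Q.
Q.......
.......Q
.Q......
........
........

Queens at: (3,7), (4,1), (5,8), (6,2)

Row 1: attacked by (3,7)→{5,7}; (4,1)→{1,4}; (5,8)→{4,8}; (6,2)→{2,7}. Safe: 3, 6. Place at column 6.
Row 2: attacked by (1,6)→{5,6,7}; (3,7)→{6,7,8}; (4,1)→{1,3}; (5,8)→{5,8}; (6,2)→{2,6}. Safe: 4. Place at column 4.
Row 7: attacked by (1,6)→{6}; (2,4)→{4}; (3,7)→{3,7}; (4,1)→{1,4}; (5,8)→{6,8}; (6,2)→{1,2,3}. Safe: 5. Place at column 5.
Row 8: attacked by (1,6)→{6}; (2,4)→{4}; (3,7)→{2,7}; (4,1)→{1,5}; (5,8)→{5,8}; (6,2)→{2,4}; (7,5)→{4,5,6}. Safe: 3. Place at column 3.
Columns [6, 4, 7, 1, 8, 2, 5, 3], r−c [-5, -2, -4, 3, -3, 4, 2, 5], r+c [7, 6, 10, 5, 13, 8, 12, 11] are all distinct, so no two queens attack.

(1,6) (2,4) (3,7) (4,1) (5,8) (6,2) (7,5) (8,3)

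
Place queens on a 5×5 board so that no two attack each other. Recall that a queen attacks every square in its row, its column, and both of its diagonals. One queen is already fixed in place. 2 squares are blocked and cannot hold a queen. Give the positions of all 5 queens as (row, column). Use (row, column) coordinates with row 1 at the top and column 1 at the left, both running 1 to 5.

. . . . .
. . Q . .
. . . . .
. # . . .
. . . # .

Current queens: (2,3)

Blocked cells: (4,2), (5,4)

Row 1: attacked by (2,3)→{2,3,4}. Safe: 1, 5. Place at column 5.
Row 3: attacked by (1,5)→{3,5}; (2,3)→{2,3,4}. Safe: 1. Place at column 1.
Row 4: attacked by (1,5)→{2,5}; (2,3)→{1,3,5}; (3,1)→{1,2}. Blocked: 2. Safe: 4. Place at column 4.
Row 5: attacked by (1,5)→{1,5}; (2,3)→{3}; (3,1)→{1,3}; (4,4)→{3,4,5}. Blocked: 4. Safe: 2. Place at column 2.
Columns [5, 3, 1, 4, 2], r−c [-4, -1, 2, 0, 3], r+c [6, 5, 4, 8, 7] are all distinct, so no two queens attack.

(1,5) (2,3) (3,1) (4,4) (5,2)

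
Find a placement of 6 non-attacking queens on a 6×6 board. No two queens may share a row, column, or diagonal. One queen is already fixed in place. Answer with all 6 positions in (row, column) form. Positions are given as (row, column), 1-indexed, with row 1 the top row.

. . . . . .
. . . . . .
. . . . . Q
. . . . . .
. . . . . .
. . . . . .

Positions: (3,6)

Row 1: attacked by (3,6)→{4,6}. Safe: 1, 2, 3, 5. Place at column 2.
Row 2: attacked by (1,2)→{1,2,3}; (3,6)→{5,6}. Safe: 4. Place at column 4.
Row 4: attacked by (1,2)→{2,5}; (2,4)→{2,4,6}; (3,6)→{5,6}. Safe: 1, 3. Place at column 1.
Row 5: attacked by (1,2)→{2,6}; (2,4)→{1,4}; (3,6)→{4,6}; (4,1)→{1,2}. Safe: 3, 5. Place at column 3.
Row 6: attacked by (1,2)→{2}; (2,4)→{4}; (3,6)→{3,6}; (4,1)→{1,3}; (5,3)→{2,3,4}. Safe: 5. Place at column 5.
Columns [2, 4, 6, 1, 3, 5], r−c [-1, -2, -3, 3, 2, 1], r+c [3, 6, 9, 5, 8, 11] are all distinct, so no two queens attack.

(1,2) (2,4) (3,6) (4,1) (5,3) (6,5)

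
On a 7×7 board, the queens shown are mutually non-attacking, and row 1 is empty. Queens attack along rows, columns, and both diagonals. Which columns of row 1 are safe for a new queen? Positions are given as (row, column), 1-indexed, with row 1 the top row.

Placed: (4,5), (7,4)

(4,5) attacks row 1 at column 5 and diagonals 2.
(7,4) attacks row 1 at column 4.
Attacked columns: {2, 4, 5}. Safe: {1, 3, 6, 7}.

columns 1, 3, 6, 7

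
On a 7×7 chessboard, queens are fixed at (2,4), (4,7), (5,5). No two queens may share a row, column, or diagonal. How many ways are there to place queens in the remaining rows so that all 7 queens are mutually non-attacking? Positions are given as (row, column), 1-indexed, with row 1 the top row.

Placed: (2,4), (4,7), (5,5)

2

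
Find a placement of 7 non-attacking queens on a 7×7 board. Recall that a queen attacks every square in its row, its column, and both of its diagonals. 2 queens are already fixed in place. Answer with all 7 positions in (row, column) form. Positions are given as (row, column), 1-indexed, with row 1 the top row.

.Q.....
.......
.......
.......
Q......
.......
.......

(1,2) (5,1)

(1,2) (2,5) (3,7) (4,4) (5,1) (6,3) (7,6)

Row 2: attacked by (1,2)→{1,2,3}; (5,1)→{1,4}. Safe: 5, 6, 7. Place at column 5.
Row 3: attacked by (1,2)→{2,4}; (2,5)→{4,5,6}; (5,1)→{1,3}. Safe: 7. Place at column 7.
Row 4: attacked by (1,2)→{2,5}; (2,5)→{3,5,7}; (3,7)→{6,7}; (5,1)→{1,2}. Safe: 4. Place at column 4.
Row 6: attacked by (1,2)→{2,7}; (2,5)→{1,5}; (3,7)→{4,7}; (4,4)→{2,4,6}; (5,1)→{1,2}. Safe: 3. Place at column 3.
Row 7: attacked by (1,2)→{2}; (2,5)→{5}; (3,7)→{3,7}; (4,4)→{1,4,7}; (5,1)→{1,3}; (6,3)→{2,3,4}. Safe: 6. Place at column 6.
Columns [2, 5, 7, 4, 1, 3, 6], r−c [-1, -3, -4, 0, 4, 3, 1], r+c [3, 7, 10, 8, 6, 9, 13] are all distinct, so no two queens attack.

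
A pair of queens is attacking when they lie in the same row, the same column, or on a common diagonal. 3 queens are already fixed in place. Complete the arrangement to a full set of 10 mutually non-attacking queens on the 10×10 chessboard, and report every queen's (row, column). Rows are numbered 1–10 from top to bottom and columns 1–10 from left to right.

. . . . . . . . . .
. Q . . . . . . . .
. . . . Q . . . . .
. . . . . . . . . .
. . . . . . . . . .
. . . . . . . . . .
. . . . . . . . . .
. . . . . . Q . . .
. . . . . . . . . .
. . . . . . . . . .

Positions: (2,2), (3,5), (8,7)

Row 1: attacked by (2,2)→{1,2,3}; (3,5)→{3,5,7}; (8,7)→{7}. Safe: 4, 6, 8, 9, 10. Place at column 9.
Row 4: attacked by (1,9)→{6,9}; (2,2)→{2,4}; (3,5)→{4,5,6}; (8,7)→{3,7}. Safe: 1, 8, 10. Place at column 10.
Row 5: attacked by (1,9)→{5,9}; (2,2)→{2,5}; (3,5)→{3,5,7}; (4,10)→{9,10}; (8,7)→{4,7,10}. Safe: 1, 6, 8. Place at column 8.
Row 6: attacked by (1,9)→{4,9}; (2,2)→{2,6}; (3,5)→{2,5,8}; (4,10)→{8,10}; (5,8)→{7,8,9}; (8,7)→{5,7,9}. Safe: 1, 3. Place at column 1.
Row 7: attacked by (1,9)→{3,9}; (2,2)→{2,7}; (3,5)→{1,5,9}; (4,10)→{7,10}; (5,8)→{6,8,10}; (6,1)→{1,2}; (8,7)→{6,7,8}. Safe: 4. Place at column 4.
Row 9: attacked by (1,9)→{1,9}; (2,2)→{2,9}; (3,5)→{5}; (4,10)→{5,10}; (5,8)→{4,8}; (6,1)→{1,4}; (7,4)→{2,4,6}; (8,7)→{6,7,8}. Safe: 3. Place at column 3.
Row 10: attacked by (1,9)→{9}; (2,2)→{2,10}; (3,5)→{5}; (4,10)→{4,10}; (5,8)→{3,8}; (6,1)→{1,5}; (7,4)→{1,4,7}; (8,7)→{5,7,9}; (9,3)→{2,3,4}. Safe: 6. Place at column 6.
Columns [9, 2, 5, 10, 8, 1, 4, 7, 3, 6], r−c [-8, 0, -2, -6, -3, 5, 3, 1, 6, 4], r+c [10, 4, 8, 14, 13, 7, 11, 15, 12, 16] are all distinct, so no two queens attack.

(1,9) (2,2) (3,5) (4,10) (5,8) (6,1) (7,4) (8,7) (9,3) (10,6)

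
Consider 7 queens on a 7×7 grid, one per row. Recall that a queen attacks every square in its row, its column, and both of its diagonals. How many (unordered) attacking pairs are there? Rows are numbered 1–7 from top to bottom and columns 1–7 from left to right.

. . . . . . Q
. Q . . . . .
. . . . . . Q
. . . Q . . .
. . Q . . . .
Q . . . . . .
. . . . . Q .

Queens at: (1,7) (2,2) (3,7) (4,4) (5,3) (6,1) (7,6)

Same column: (1,7)–(3,7) (column 7).
Same diagonal: (1,7)–(4,4) (|1−4| = |7−4| = 3); (1,7)–(5,3) (|1−5| = |7−3| = 4); (2,2)–(4,4) (|2−4| = |2−4| = 2); (4,4)–(5,3) (|4−5| = |4−3| = 1).
Total attacking pairs: 5.

5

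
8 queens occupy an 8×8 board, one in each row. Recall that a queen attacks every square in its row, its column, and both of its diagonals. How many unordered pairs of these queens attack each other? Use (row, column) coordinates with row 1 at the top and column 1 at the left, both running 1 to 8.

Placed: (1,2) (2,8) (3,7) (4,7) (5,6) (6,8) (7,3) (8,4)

Same column: (2,8)–(6,8) (column 8); (3,7)–(4,7) (column 7).
Same diagonal: (1,2)–(5,6) (|1−5| = |2−6| = 4); (2,8)–(3,7) (|2−3| = |8−7| = 1); (2,8)–(7,3) (|2−7| = |8−3| = 5); (3,7)–(7,3) (|3−7| = |7−3| = 4); (4,7)–(5,6) (|4−5| = |7−6| = 1); (7,3)–(8,4) (|7−8| = |3−4| = 1).
Total attacking pairs: 8.

8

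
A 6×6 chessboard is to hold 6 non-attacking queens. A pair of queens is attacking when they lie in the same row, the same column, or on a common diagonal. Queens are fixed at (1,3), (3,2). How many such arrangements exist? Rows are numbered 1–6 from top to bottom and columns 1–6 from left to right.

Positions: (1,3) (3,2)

Branch on row 2: col 5 → 0; col 6 → 1.
Sum: 0 + 1 = 1.

1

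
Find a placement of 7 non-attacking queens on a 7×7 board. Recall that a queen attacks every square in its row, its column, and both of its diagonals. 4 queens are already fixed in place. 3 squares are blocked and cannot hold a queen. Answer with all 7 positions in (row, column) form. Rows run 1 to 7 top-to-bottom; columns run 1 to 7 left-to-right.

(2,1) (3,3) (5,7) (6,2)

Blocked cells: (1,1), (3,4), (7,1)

(1,6) (2,1) (3,3) (4,5) (5,7) (6,2) (7,4)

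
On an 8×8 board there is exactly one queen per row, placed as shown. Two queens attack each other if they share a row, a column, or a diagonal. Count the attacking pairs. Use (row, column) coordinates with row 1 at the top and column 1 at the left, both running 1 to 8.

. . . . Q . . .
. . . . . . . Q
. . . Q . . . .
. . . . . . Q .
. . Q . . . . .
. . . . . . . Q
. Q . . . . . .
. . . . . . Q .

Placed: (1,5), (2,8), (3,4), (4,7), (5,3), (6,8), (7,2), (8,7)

Same column: (2,8)–(6,8) (column 8); (4,7)–(8,7) (column 7).
Total attacking pairs: 2.

2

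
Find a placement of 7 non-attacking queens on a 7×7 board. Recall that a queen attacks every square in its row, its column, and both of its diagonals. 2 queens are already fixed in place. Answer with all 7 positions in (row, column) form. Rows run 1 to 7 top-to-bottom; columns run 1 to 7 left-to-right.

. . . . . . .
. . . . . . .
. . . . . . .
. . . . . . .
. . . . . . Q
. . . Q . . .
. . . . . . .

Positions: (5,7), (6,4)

(1,5) (2,2) (3,6) (4,3) (5,7) (6,4) (7,1)

Row 1: attacked by (5,7)→{3,7}; (6,4)→{4}. Safe: 1, 2, 5, 6. Place at column 5.
Row 2: attacked by (1,5)→{4,5,6}; (5,7)→{4,7}; (6,4)→{4}. Safe: 1, 2, 3. Place at column 2.
Row 3: attacked by (1,5)→{3,5,7}; (2,2)→{1,2,3}; (5,7)→{5,7}; (6,4)→{1,4,7}. Safe: 6. Place at column 6.
Row 4: attacked by (1,5)→{2,5}; (2,2)→{2,4}; (3,6)→{5,6,7}; (5,7)→{6,7}; (6,4)→{2,4,6}. Safe: 1, 3. Place at column 3.
Row 7: attacked by (1,5)→{5}; (2,2)→{2,7}; (3,6)→{2,6}; (4,3)→{3,6}; (5,7)→{5,7}; (6,4)→{3,4,5}. Safe: 1. Place at column 1.
Columns [5, 2, 6, 3, 7, 4, 1], r−c [-4, 0, -3, 1, -2, 2, 6], r+c [6, 4, 9, 7, 12, 10, 8] are all distinct, so no two queens attack.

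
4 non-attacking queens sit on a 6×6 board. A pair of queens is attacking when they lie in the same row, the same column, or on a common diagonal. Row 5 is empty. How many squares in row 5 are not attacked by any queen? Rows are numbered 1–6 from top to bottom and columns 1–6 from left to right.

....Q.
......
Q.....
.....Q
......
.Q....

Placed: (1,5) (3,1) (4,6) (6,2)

(1,5) attacks row 5 at column 5 and diagonals 1.
(3,1) attacks row 5 at column 1 and diagonals 3.
(4,6) attacks row 5 at column 6 and diagonals 5.
(6,2) attacks row 5 at column 2 and diagonals 1, 3.
Attacked columns: {1, 2, 3, 5, 6}. Safe: {4}.

1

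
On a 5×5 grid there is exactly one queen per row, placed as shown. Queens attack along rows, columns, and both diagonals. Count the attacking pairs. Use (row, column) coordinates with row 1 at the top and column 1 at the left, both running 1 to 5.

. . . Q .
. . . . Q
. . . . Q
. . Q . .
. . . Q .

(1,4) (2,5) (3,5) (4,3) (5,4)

Same column: (1,4)–(5,4) (column 4); (2,5)–(3,5) (column 5).
Same diagonal: (1,4)–(2,5) (|1−2| = |4−5| = 1); (2,5)–(4,3) (|2−4| = |5−3| = 2); (4,3)–(5,4) (|4−5| = |3−4| = 1).
Total attacking pairs: 5.

5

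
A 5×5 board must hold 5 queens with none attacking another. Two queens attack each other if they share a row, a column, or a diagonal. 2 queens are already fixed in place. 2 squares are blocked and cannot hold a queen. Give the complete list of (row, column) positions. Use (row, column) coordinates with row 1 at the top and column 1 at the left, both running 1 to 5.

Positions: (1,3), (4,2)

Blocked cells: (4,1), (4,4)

(1,3) (2,1) (3,4) (4,2) (5,5)

Row 2: attacked by (1,3)→{2,3,4}; (4,2)→{2,4}. Safe: 1, 5. Place at column 1.
Row 3: attacked by (1,3)→{1,3,5}; (2,1)→{1,2}; (4,2)→{1,2,3}. Safe: 4. Place at column 4.
Row 5: attacked by (1,3)→{3}; (2,1)→{1,4}; (3,4)→{2,4}; (4,2)→{1,2,3}. Safe: 5. Place at column 5.
Columns [3, 1, 4, 2, 5], r−c [-2, 1, -1, 2, 0], r+c [4, 3, 7, 6, 10] are all distinct, so no two queens attack.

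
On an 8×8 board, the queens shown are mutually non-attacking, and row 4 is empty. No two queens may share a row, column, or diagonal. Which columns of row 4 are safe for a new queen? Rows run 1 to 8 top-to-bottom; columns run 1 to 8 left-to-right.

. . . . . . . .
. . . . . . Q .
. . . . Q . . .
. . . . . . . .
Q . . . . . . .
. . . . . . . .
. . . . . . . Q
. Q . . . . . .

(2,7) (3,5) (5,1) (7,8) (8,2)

columns 3

(2,7) attacks row 4 at column 7 and diagonals 5.
(3,5) attacks row 4 at column 5 and diagonals 4, 6.
(5,1) attacks row 4 at column 1 and diagonals 2.
(7,8) attacks row 4 at column 8 and diagonals 5.
(8,2) attacks row 4 at column 2 and diagonals 6.
Attacked columns: {1, 2, 4, 5, 6, 7, 8}. Safe: {3}.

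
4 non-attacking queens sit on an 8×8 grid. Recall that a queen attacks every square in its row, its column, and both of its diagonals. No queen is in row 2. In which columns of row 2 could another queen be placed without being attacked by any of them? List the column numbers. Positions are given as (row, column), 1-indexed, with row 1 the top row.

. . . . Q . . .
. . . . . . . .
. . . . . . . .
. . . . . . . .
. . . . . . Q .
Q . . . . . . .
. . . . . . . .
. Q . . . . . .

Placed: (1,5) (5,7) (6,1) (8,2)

columns 3

(1,5) attacks row 2 at column 5 and diagonals 4, 6.
(5,7) attacks row 2 at column 7 and diagonals 4.
(6,1) attacks row 2 at column 1 and diagonals 5.
(8,2) attacks row 2 at column 2 and diagonals 8.
Attacked columns: {1, 2, 4, 5, 6, 7, 8}. Safe: {3}.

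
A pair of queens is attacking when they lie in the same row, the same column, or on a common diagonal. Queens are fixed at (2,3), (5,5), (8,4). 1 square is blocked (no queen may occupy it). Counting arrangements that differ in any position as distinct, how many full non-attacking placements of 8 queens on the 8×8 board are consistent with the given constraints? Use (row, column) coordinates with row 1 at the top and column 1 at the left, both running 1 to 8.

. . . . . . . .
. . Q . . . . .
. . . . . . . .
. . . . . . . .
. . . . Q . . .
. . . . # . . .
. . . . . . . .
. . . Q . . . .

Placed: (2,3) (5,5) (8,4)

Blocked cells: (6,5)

Branch on row 1: col 6 → 1; col 7 → 1; col 8 → 0.
Sum: 1 + 1 + 0 = 2.

2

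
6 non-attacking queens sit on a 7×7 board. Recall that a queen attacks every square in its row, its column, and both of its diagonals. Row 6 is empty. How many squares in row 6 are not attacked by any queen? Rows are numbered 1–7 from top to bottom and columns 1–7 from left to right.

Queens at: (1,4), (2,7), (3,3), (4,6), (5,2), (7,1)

1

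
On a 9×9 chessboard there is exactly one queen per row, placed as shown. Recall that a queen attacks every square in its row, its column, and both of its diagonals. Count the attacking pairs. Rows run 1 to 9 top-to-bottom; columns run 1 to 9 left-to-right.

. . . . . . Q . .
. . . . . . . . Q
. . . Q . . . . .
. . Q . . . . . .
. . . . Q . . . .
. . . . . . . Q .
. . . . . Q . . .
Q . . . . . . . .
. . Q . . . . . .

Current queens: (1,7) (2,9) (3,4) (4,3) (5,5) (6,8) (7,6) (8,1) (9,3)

3

Same column: (4,3)–(9,3) (column 3).
Same diagonal: (3,4)–(4,3) (|3−4| = |4−3| = 1); (4,3)–(7,6) (|4−7| = |3−6| = 3).
Total attacking pairs: 3.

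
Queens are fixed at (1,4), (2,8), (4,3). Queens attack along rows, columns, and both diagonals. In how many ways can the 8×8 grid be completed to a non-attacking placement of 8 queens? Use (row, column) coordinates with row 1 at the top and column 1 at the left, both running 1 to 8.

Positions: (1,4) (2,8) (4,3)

Branch on row 3: col 1 → 1; col 5 → 1.
Sum: 1 + 1 = 2.

2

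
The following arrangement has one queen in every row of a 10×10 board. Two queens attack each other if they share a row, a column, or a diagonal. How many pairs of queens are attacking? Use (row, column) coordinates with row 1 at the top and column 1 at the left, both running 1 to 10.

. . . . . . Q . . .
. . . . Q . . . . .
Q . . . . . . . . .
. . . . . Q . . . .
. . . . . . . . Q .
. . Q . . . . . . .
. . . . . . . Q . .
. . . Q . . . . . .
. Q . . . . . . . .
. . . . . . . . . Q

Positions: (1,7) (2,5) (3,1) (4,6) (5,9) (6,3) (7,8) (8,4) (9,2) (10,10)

0

All columns are distinct and no two queens satisfy |Δrow| = |Δcol|, so no pair attacks.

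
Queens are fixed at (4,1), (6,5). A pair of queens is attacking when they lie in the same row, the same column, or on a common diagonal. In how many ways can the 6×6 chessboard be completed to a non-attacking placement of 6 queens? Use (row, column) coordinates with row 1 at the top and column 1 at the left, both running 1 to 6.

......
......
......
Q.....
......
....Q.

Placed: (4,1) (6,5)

1

Branch on row 1: col 2 → 1; col 3 → 0; col 6 → 0.
Sum: 1 + 0 + 0 = 1.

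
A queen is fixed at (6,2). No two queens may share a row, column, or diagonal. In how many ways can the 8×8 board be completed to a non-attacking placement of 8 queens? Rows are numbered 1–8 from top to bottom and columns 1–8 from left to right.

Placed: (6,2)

Branch on row 1: col 1 → 1; col 3 → 2; col 4 → 3; col 5 → 3; col 6 → 4; col 8 → 1.
Sum: 1 + 2 + 3 + 3 + 4 + 1 = 14.

14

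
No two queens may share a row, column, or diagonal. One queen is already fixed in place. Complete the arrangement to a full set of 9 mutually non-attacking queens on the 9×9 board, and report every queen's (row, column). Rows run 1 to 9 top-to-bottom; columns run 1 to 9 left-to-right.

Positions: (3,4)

(1,3) (2,1) (3,4) (4,7) (5,9) (6,2) (7,5) (8,8) (9,6)

Row 1: attacked by (3,4)→{2,4,6}. Safe: 1, 3, 5, 7, 8, 9. Place at column 3.
Row 2: attacked by (1,3)→{2,3,4}; (3,4)→{3,4,5}. Safe: 1, 6, 7, 8, 9. Place at column 1.
Row 4: attacked by (1,3)→{3,6}; (2,1)→{1,3}; (3,4)→{3,4,5}. Safe: 2, 7, 8, 9. Place at column 7.
Row 5: attacked by (1,3)→{3,7}; (2,1)→{1,4}; (3,4)→{2,4,6}; (4,7)→{6,7,8}. Safe: 5, 9. Place at column 9.
Row 6: attacked by (1,3)→{3,8}; (2,1)→{1,5}; (3,4)→{1,4,7}; (4,7)→{5,7,9}; (5,9)→{8,9}. Safe: 2, 6. Place at column 2.
Row 7: attacked by (1,3)→{3,9}; (2,1)→{1,6}; (3,4)→{4,8}; (4,7)→{4,7}; (5,9)→{7,9}; (6,2)→{1,2,3}. Safe: 5. Place at column 5.
Row 8: attacked by (1,3)→{3}; (2,1)→{1,7}; (3,4)→{4,9}; (4,7)→{3,7}; (5,9)→{6,9}; (6,2)→{2,4}; (7,5)→{4,5,6}. Safe: 8. Place at column 8.
Row 9: attacked by (1,3)→{3}; (2,1)→{1,8}; (3,4)→{4}; (4,7)→{2,7}; (5,9)→{5,9}; (6,2)→{2,5}; (7,5)→{3,5,7}; (8,8)→{7,8,9}. Safe: 6. Place at column 6.
Columns [3, 1, 4, 7, 9, 2, 5, 8, 6], r−c [-2, 1, -1, -3, -4, 4, 2, 0, 3], r+c [4, 3, 7, 11, 14, 8, 12, 16, 15] are all distinct, so no two queens attack.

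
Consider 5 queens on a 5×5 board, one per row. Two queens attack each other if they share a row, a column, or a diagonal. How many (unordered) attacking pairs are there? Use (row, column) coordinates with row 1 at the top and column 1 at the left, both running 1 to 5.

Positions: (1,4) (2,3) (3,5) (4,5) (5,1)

Same column: (3,5)–(4,5) (column 5).
Same diagonal: (1,4)–(2,3) (|1−2| = |4−3| = 1); (2,3)–(4,5) (|2−4| = |3−5| = 2).
Total attacking pairs: 3.

3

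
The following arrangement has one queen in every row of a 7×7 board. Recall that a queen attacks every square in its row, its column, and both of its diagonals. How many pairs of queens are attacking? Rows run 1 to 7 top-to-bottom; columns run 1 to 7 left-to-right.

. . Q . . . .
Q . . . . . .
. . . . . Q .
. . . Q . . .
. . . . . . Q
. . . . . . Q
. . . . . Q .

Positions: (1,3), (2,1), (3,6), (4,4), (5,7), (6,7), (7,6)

Same column: (3,6)–(7,6) (column 6); (5,7)–(6,7) (column 7).
Same diagonal: (1,3)–(5,7) (|1−5| = |3−7| = 4); (2,1)–(7,6) (|2−7| = |1−6| = 5); (6,7)–(7,6) (|6−7| = |7−6| = 1).
Total attacking pairs: 5.

5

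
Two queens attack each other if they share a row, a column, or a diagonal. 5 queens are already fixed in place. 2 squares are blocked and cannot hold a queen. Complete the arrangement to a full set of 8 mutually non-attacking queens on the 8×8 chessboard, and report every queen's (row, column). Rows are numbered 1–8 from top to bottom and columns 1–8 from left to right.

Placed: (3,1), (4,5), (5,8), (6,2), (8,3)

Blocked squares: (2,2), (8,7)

(1,6) (2,4) (3,1) (4,5) (5,8) (6,2) (7,7) (8,3)

Row 1: attacked by (3,1)→{1,3}; (4,5)→{2,5,8}; (5,8)→{4,8}; (6,2)→{2,7}; (8,3)→{3}. Safe: 6. Place at column 6.
Row 2: attacked by (1,6)→{5,6,7}; (3,1)→{1,2}; (4,5)→{3,5,7}; (5,8)→{5,8}; (6,2)→{2,6}; (8,3)→{3}. Blocked: 2. Safe: 4. Place at column 4.
Row 7: attacked by (1,6)→{6}; (2,4)→{4}; (3,1)→{1,5}; (4,5)→{2,5,8}; (5,8)→{6,8}; (6,2)→{1,2,3}; (8,3)→{2,3,4}. Safe: 7. Place at column 7.
Columns [6, 4, 1, 5, 8, 2, 7, 3], r−c [-5, -2, 2, -1, -3, 4, 0, 5], r+c [7, 6, 4, 9, 13, 8, 14, 11] are all distinct, so no two queens attack.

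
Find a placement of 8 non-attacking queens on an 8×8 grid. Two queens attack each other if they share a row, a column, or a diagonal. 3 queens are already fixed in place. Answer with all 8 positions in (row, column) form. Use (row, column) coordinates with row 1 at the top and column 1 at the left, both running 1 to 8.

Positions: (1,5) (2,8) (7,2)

Row 3: attacked by (1,5)→{3,5,7}; (2,8)→{7,8}; (7,2)→{2,6}. Safe: 1, 4. Place at column 4.
Row 4: attacked by (1,5)→{2,5,8}; (2,8)→{6,8}; (3,4)→{3,4,5}; (7,2)→{2,5}. Safe: 1, 7. Place at column 1.
Row 5: attacked by (1,5)→{1,5}; (2,8)→{5,8}; (3,4)→{2,4,6}; (4,1)→{1,2}; (7,2)→{2,4}. Safe: 3, 7. Place at column 3.
Row 6: attacked by (1,5)→{5}; (2,8)→{4,8}; (3,4)→{1,4,7}; (4,1)→{1,3}; (5,3)→{2,3,4}; (7,2)→{1,2,3}. Safe: 6. Place at column 6.
Row 8: attacked by (1,5)→{5}; (2,8)→{2,8}; (3,4)→{4}; (4,1)→{1,5}; (5,3)→{3,6}; (6,6)→{4,6,8}; (7,2)→{1,2,3}. Safe: 7. Place at column 7.
Columns [5, 8, 4, 1, 3, 6, 2, 7], r−c [-4, -6, -1, 3, 2, 0, 5, 1], r+c [6, 10, 7, 5, 8, 12, 9, 15] are all distinct, so no two queens attack.

(1,5) (2,8) (3,4) (4,1) (5,3) (6,6) (7,2) (8,7)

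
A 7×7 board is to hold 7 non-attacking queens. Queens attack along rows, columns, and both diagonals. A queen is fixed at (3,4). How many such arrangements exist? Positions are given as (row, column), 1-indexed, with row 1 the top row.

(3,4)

4

Branch on row 1: col 1 → 1; col 3 → 1; col 5 → 1; col 7 → 1.
Sum: 1 + 1 + 1 + 1 = 4.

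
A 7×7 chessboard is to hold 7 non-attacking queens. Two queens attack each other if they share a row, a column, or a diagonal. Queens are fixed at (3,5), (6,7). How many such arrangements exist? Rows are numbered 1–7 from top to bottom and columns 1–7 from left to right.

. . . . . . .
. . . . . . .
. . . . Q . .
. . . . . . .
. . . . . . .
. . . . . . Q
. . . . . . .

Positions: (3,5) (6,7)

Branch on row 1: col 1 → 0; col 4 → 0; col 6 → 1.
Sum: 0 + 0 + 1 = 1.

1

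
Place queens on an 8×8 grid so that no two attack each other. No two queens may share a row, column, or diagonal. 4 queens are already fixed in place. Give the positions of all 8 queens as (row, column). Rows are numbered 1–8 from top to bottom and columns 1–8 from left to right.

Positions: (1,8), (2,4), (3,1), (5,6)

(1,8) (2,4) (3,1) (4,3) (5,6) (6,2) (7,7) (8,5)

Row 4: attacked by (1,8)→{5,8}; (2,4)→{2,4,6}; (3,1)→{1,2}; (5,6)→{5,6,7}. Safe: 3. Place at column 3.
Row 6: attacked by (1,8)→{3,8}; (2,4)→{4,8}; (3,1)→{1,4}; (4,3)→{1,3,5}; (5,6)→{5,6,7}. Safe: 2. Place at column 2.
Row 7: attacked by (1,8)→{2,8}; (2,4)→{4}; (3,1)→{1,5}; (4,3)→{3,6}; (5,6)→{4,6,8}; (6,2)→{1,2,3}. Safe: 7. Place at column 7.
Row 8: attacked by (1,8)→{1,8}; (2,4)→{4}; (3,1)→{1,6}; (4,3)→{3,7}; (5,6)→{3,6}; (6,2)→{2,4}; (7,7)→{6,7,8}. Safe: 5. Place at column 5.
Columns [8, 4, 1, 3, 6, 2, 7, 5], r−c [-7, -2, 2, 1, -1, 4, 0, 3], r+c [9, 6, 4, 7, 11, 8, 14, 13] are all distinct, so no two queens attack.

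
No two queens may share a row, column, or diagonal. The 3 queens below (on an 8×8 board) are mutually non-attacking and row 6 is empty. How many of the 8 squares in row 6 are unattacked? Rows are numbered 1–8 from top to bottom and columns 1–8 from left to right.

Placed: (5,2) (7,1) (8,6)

2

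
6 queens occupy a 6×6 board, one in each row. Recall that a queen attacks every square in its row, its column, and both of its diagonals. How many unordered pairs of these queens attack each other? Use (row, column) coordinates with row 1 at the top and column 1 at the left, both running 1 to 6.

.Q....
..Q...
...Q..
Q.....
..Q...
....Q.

5

Same column: (2,3)–(5,3) (column 3).
Same diagonal: (1,2)–(2,3) (|1−2| = |2−3| = 1); (1,2)–(3,4) (|1−3| = |2−4| = 2); (2,3)–(3,4) (|2−3| = |3−4| = 1); (2,3)–(4,1) (|2−4| = |3−1| = 2).
Total attacking pairs: 5.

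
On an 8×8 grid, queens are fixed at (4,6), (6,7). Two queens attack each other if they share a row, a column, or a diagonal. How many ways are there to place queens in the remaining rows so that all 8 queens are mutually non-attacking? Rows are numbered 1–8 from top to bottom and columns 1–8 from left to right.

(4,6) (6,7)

2

Branch on row 1: col 1 → 1; col 4 → 0; col 5 → 1; col 8 → 0.
Sum: 1 + 0 + 1 + 0 = 2.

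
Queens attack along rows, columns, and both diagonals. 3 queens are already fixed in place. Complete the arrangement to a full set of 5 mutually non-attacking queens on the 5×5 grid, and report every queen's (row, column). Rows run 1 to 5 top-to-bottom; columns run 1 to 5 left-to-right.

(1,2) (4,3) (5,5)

Row 2: attacked by (1,2)→{1,2,3}; (4,3)→{1,3,5}; (5,5)→{2,5}. Safe: 4. Place at column 4.
Row 3: attacked by (1,2)→{2,4}; (2,4)→{3,4,5}; (4,3)→{2,3,4}; (5,5)→{3,5}. Safe: 1. Place at column 1.
Columns [2, 4, 1, 3, 5], r−c [-1, -2, 2, 1, 0], r+c [3, 6, 4, 7, 10] are all distinct, so no two queens attack.

(1,2) (2,4) (3,1) (4,3) (5,5)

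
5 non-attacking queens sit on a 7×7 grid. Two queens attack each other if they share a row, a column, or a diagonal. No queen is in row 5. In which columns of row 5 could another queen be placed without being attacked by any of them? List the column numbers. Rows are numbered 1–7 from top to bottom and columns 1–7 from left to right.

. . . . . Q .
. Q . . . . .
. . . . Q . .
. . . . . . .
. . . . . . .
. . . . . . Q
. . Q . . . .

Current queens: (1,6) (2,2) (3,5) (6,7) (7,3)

(1,6) attacks row 5 at column 6 and diagonals 2.
(2,2) attacks row 5 at column 2 and diagonals 5.
(3,5) attacks row 5 at column 5 and diagonals 3, 7.
(6,7) attacks row 5 at column 7 and diagonals 6.
(7,3) attacks row 5 at column 3 and diagonals 1, 5.
Attacked columns: {1, 2, 3, 5, 6, 7}. Safe: {4}.

columns 4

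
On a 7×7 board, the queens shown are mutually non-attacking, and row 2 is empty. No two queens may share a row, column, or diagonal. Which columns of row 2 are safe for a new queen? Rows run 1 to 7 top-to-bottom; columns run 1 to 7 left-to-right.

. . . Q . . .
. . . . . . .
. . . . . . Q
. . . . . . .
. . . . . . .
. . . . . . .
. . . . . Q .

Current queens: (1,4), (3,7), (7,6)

columns 2

(1,4) attacks row 2 at column 4 and diagonals 3, 5.
(3,7) attacks row 2 at column 7 and diagonals 6.
(7,6) attacks row 2 at column 6 and diagonals 1.
Attacked columns: {1, 3, 4, 5, 6, 7}. Safe: {2}.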